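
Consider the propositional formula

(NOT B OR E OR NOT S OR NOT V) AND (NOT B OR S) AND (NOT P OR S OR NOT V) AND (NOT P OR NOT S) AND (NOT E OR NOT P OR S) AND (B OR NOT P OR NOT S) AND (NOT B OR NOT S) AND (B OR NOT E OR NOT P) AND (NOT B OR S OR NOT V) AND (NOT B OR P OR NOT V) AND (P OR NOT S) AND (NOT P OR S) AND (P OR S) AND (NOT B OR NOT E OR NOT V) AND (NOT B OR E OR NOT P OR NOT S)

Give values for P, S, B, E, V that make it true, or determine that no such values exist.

Unsatisfiable — no assignment works.

Case P = True:
  (NOT P OR NOT S) forces S = False.
  Clause (NOT P OR S) is falsified — contradiction.
Case P = False:
  (P OR NOT S) forces S = False.
  Clause (P OR S) is falsified — contradiction.
Both cases fail, so the formula is unsatisfiable.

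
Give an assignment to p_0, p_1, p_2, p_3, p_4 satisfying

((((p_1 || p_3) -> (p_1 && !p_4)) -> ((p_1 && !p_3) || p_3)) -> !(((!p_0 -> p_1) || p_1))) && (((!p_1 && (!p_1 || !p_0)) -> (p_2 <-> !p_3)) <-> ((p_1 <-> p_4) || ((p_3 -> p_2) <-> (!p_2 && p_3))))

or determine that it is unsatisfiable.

p_0=F, p_1=F, p_2=T, p_3=F, p_4=F

  (((p_1 || p_3) -> (p_1 && !p_4)) -> ((p_1 && !p_3) || p_3)) -> !(((!p_0 -> p_1) || p_1)) = True
    ((p_1 || p_3) -> (p_1 && !p_4)) -> ((p_1 && !p_3) || p_3) = False
      (p_1 || p_3) -> (p_1 && !p_4) = True
        p_1 || p_3 = False
        p_1 && !p_4 = False
          !p_4 = True
      (p_1 && !p_3) || p_3 = False
        p_1 && !p_3 = False
          !p_3 = True
    !(((!p_0 -> p_1) || p_1)) = True
      (!p_0 -> p_1) || p_1 = False
        !p_0 -> p_1 = False
          !p_0 = True
  ((!p_1 && (!p_1 || !p_0)) -> (p_2 <-> !p_3)) <-> ((p_1 <-> p_4) || ((p_3 -> p_2) <-> (!p_2 && p_3))) = True
    (!p_1 && (!p_1 || !p_0)) -> (p_2 <-> !p_3) = True
      !p_1 && (!p_1 || !p_0) = True
        !p_1 = True
        !p_1 || !p_0 = True
          !p_1 = True
          !p_0 = True
      p_2 <-> !p_3 = True
        !p_3 = True
    (p_1 <-> p_4) || ((p_3 -> p_2) <-> (!p_2 && p_3)) = True
      p_1 <-> p_4 = True
      (p_3 -> p_2) <-> (!p_2 && p_3) = False
        p_3 -> p_2 = True
        !p_2 && p_3 = False
          !p_2 = False
Both conjuncts True, so the formula holds.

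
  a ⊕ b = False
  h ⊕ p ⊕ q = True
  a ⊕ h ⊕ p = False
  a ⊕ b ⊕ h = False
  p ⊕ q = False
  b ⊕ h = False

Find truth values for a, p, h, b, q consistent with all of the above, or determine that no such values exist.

Unsatisfiable

Adding constraints 1, 2, 4, 5 mod 2: every variable appears an even number of times on the left, so the left side is 0.
But the right sides sum to 1 (mod 2). 0 ≠ 1 — the system is inconsistent.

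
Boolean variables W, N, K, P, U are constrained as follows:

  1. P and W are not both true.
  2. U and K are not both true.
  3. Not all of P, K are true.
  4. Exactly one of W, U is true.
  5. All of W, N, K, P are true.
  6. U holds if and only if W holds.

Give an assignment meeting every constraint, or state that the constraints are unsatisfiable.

Unsatisfiable

Case W = True:
  (1) with W=T forces P = False.
  Constraint (5) is violated (P=F) — contradiction.
Case W = False:
  Constraint (5) is violated (W=F) — contradiction.
Both cases fail — unsatisfiable.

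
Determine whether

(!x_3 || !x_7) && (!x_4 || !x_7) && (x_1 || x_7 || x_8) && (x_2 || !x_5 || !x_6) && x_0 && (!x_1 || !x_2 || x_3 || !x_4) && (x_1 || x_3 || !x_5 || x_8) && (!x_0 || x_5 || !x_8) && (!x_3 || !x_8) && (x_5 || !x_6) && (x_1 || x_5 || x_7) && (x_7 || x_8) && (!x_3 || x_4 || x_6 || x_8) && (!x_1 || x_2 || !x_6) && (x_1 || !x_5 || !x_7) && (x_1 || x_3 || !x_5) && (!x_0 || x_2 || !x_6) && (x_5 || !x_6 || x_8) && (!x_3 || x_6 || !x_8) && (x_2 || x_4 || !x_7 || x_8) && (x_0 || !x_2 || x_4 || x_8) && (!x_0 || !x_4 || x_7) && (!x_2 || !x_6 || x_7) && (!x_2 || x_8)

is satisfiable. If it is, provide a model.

x_0 = True; x_1 = True; x_2 = True; x_3 = False; x_4 = False; x_5 = True; x_6 = False; x_7 = True; x_8 = True

Unit clause (x_0) forces x_0 = True.
Set x_1 = True.
Set x_2 = True.
  then (!x_2 || x_8) forces x_8 = True.
  then (!x_0 || x_5 || !x_8) forces x_5 = True.
  then (!x_3 || !x_8) forces x_3 = False.
  then (!x_1 || !x_2 || x_3 || !x_4) forces x_4 = False.
Set x_6 = False.
Set x_7 = True.
All clauses satisfied.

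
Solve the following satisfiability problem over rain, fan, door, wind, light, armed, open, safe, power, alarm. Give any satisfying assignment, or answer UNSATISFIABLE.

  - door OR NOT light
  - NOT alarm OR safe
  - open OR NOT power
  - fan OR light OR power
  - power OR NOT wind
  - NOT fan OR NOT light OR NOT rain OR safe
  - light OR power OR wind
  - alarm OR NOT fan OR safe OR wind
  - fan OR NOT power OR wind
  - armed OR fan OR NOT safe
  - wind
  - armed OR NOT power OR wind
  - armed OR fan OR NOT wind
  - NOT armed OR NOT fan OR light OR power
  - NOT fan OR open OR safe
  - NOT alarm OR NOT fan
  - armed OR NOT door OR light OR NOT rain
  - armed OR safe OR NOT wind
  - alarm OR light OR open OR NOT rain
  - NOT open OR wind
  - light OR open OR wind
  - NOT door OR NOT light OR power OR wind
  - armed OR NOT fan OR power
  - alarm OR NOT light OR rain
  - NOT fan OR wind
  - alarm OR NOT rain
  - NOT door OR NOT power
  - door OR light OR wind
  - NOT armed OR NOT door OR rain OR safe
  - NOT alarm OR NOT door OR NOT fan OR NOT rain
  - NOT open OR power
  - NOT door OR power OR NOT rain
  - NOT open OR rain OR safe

rain = False; fan = True; door = False; wind = True; light = False; armed = True; open = True; safe = True; power = True; alarm = False

Unit clause (wind) forces wind = True.
In (power OR NOT wind) only power is left, so power = True.
In (NOT door OR NOT power) only NOT door is left, so door = False.
In (door OR NOT light) only NOT light is left, so light = False.
In (open OR NOT power) only open is left, so open = True.
Set rain = False.
  then (NOT open OR rain OR safe) forces safe = True.
Set fan = True.
  then (NOT alarm OR NOT fan) forces alarm = False.
Set armed = True.
All clauses satisfied.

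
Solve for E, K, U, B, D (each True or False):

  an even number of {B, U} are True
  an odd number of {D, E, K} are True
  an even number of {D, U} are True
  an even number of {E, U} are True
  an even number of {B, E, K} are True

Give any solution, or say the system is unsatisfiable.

UNSATISFIABLE

Adding constraints 1, 2, 3, 5 mod 2: every variable appears an even number of times on the left, so the left side is 0.
But the right sides sum to 1 (mod 2). 0 ≠ 1 — the system is inconsistent.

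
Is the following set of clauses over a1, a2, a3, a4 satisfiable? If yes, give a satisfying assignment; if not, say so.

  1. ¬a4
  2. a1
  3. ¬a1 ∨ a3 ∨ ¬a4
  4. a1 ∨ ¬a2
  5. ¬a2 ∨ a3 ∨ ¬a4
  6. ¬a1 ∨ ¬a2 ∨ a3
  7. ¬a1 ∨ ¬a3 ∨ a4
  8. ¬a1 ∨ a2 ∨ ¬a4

a1 = True, a2 = False, a3 = False, a4 = False

Unit clause (¬a4) forces a4 = False.
Unit clause (a1) forces a1 = True.
In (¬a1 ∨ ¬a3 ∨ a4) only ¬a3 is left, so a3 = False.
In (¬a1 ∨ ¬a2 ∨ a3) only ¬a2 is left, so a2 = False.
All clauses satisfied.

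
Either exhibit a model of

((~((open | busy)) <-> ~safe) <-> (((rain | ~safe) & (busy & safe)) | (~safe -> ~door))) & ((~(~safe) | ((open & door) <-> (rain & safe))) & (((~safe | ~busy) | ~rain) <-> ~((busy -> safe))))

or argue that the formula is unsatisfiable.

door: False; open: False; safe: True; rain: True; busy: True

  (~((open | busy)) <-> ~safe) <-> (((rain | ~safe) & (busy & safe)) | (~safe -> ~door)) = True
    ~((open | busy)) <-> ~safe = True
      ~((open | busy)) = False
        open | busy = True
      ~safe = False
    ((rain | ~safe) & (busy & safe)) | (~safe -> ~door) = True
      (rain | ~safe) & (busy & safe) = True
        rain | ~safe = True
          ~safe = False
        busy & safe = True
      ~safe -> ~door = True
        ~safe = False
        ~door = True
  (~(~safe) | ((open & door) <-> (rain & safe))) & (((~safe | ~busy) | ~rain) <-> ~((busy -> safe))) = True
    ~(~safe) | ((open & door) <-> (rain & safe)) = True
      ~(~safe) = True
        ~safe = False
      (open & door) <-> (rain & safe) = False
        open & door = False
        rain & safe = True
    ((~safe | ~busy) | ~rain) <-> ~((busy -> safe)) = True
      (~safe | ~busy) | ~rain = False
        ~safe | ~busy = False
          ~safe = False
          ~busy = False
        ~rain = False
      ~((busy -> safe)) = False
        busy -> safe = True
Both conjuncts True, so the formula holds.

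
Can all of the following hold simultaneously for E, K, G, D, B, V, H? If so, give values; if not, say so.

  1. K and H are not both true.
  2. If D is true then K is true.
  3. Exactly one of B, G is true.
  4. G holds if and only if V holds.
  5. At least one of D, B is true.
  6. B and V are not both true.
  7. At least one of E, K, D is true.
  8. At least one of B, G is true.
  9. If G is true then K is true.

E = True, K = True, G = False, D = False, B = True, V = False, H = False

  (1) K=T, H=F — not both ✓
  (2) D=F ⇒ K: vacuous ✓
  (3) {B, G}: 1 true — exactly one ✓
  (4) G=F, V=F — same ✓
  (5) {D, B}: 1 true — at least one ✓
  (6) B=T, V=F — not both ✓
  (7) {E, K, D}: 2 true — at least one ✓
  (8) {B, G}: 1 true — at least one ✓
  (9) G=F ⇒ K: vacuous ✓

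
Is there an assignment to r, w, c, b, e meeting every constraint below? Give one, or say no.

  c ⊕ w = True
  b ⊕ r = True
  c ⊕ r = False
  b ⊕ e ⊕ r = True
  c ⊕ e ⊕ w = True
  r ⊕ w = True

r: True, w: False, c: True, b: False, e: False

c ⊕ w = T ⊕ F = True ✓
b ⊕ r = F ⊕ T = True ✓
c ⊕ r = T ⊕ T = False ✓
b ⊕ e ⊕ r = F ⊕ F ⊕ T = True ✓
c ⊕ e ⊕ w = T ⊕ F ⊕ F = True ✓
r ⊕ w = T ⊕ F = True ✓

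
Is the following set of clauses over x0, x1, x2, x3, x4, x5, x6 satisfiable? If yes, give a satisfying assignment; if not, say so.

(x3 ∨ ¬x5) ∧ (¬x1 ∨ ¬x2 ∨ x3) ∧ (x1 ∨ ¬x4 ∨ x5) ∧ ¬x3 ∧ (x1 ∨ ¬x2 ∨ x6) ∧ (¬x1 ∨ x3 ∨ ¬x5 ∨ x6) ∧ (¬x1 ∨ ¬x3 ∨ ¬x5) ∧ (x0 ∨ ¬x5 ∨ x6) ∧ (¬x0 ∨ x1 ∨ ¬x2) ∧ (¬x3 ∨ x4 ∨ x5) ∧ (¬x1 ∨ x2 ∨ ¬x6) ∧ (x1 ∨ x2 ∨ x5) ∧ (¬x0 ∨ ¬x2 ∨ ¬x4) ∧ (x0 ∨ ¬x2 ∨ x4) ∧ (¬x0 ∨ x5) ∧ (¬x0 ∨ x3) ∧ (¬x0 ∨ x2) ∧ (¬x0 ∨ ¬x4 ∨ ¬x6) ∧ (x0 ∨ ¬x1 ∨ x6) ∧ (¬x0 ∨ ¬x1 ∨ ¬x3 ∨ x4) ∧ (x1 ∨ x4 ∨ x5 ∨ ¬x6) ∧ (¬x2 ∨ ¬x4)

Case x1 = True:
  (¬x3) forces x3 = False.
  (x3 ∨ ¬x5) forces x5 = False.
  (¬x1 ∨ ¬x2 ∨ x3) forces x2 = False.
  (¬x1 ∨ x2 ∨ ¬x6) forces x6 = False.
  (¬x0 ∨ x5) forces x0 = False.
  Clause (x0 ∨ ¬x1 ∨ x6) is falsified — contradiction.
Case x1 = False:
  (¬x3) forces x3 = False.
  (x3 ∨ ¬x5) forces x5 = False.
  (x1 ∨ ¬x4 ∨ x5) forces x4 = False.
  (x1 ∨ x2 ∨ x5) forces x2 = True.
  (x1 ∨ ¬x2 ∨ x6) forces x6 = True.
  Clause (x1 ∨ x4 ∨ x5 ∨ ¬x6) is falsified — contradiction.
Both cases fail, so the formula is unsatisfiable.

Unsatisfiable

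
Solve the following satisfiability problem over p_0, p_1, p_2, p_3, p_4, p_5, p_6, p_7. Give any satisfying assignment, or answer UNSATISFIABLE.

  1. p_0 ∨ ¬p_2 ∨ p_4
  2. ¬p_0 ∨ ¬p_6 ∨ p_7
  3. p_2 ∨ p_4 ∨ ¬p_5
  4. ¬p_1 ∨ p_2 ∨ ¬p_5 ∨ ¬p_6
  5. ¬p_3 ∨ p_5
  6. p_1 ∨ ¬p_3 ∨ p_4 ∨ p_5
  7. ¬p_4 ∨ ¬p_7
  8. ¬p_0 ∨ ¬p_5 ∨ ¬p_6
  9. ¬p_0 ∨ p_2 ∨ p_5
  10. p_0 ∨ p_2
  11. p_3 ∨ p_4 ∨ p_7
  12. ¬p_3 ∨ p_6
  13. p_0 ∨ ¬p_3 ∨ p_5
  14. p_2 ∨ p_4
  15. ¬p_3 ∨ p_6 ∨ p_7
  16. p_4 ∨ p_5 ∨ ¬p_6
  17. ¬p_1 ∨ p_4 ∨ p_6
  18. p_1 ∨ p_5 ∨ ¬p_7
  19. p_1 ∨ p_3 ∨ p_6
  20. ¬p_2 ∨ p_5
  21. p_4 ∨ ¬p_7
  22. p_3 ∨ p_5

Set p_0 = False.
  then (p_0 ∨ p_2) forces p_2 = True.
  then (¬p_2 ∨ p_5) forces p_5 = True.
  then (p_0 ∨ ¬p_2 ∨ p_4) forces p_4 = True.
  then (¬p_4 ∨ ¬p_7) forces p_7 = False.
Set p_1 = True.
Set p_3 = True.
  then (¬p_3 ∨ p_6) forces p_6 = True.
All clauses satisfied.

p_0: False, p_1: True, p_2: True, p_3: True, p_4: True, p_5: True, p_6: True, p_7: False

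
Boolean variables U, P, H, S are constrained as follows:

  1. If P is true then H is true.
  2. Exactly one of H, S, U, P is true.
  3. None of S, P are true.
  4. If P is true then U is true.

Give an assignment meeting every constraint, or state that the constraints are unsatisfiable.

U = True, P = False, H = False, S = False

  (1) P=F ⇒ H: vacuous ✓
  (2) {H, S, U, P}: 1 true — exactly one ✓
  (3) {S, P}: 0 true — none ✓
  (4) P=F ⇒ U: vacuous ✓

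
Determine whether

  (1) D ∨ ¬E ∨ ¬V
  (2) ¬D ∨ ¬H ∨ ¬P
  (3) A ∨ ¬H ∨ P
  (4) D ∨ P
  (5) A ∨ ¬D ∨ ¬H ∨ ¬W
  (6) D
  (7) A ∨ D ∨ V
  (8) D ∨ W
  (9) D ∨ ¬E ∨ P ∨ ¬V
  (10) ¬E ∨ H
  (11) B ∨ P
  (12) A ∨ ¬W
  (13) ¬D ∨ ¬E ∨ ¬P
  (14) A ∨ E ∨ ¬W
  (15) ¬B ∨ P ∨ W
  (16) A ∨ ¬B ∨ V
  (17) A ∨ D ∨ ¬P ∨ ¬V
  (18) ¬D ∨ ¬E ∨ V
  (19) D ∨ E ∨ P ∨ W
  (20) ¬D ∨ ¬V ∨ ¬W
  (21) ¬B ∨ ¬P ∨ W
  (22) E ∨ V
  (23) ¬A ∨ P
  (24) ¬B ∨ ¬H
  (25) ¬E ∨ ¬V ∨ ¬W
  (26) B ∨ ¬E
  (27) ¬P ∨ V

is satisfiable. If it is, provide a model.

Unit clause (D) forces D = True.
Set A = True.
  then (¬A ∨ P) forces P = True.
  then (¬P ∨ V) forces V = True.
  then (¬D ∨ ¬H ∨ ¬P) forces H = False.
  then (¬E ∨ H) forces E = False.
  then (¬D ∨ ¬V ∨ ¬W) forces W = False.
  then (¬B ∨ ¬P ∨ W) forces B = False.
All clauses satisfied.

A=T; V=T; W=F; H=F; P=T; D=T; B=F; E=F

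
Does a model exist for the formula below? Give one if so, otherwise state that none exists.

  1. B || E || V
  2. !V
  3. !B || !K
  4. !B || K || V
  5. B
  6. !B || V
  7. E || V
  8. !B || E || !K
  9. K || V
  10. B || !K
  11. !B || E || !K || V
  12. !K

The formula is unsatisfiable.

Case K = True:
  Clause (!K) is falsified — contradiction.
Case K = False:
  (!V) forces V = False.
  Clause (K || V) is falsified — contradiction.
Both cases fail, so the formula is unsatisfiable.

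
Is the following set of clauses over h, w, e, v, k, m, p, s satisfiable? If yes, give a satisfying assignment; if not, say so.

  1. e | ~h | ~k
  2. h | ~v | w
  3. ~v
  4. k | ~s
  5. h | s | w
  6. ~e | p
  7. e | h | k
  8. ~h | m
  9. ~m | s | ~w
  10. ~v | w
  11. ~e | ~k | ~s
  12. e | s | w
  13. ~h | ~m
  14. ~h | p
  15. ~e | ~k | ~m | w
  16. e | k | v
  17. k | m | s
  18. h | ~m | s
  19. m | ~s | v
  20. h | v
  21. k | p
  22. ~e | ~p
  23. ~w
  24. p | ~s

No satisfying assignment exists.

Case v = True:
  Clause (~v) is falsified — contradiction.
Case v = False:
  (h | v) forces h = True.
  (~h | m) forces m = True.
  Clause (~h | ~m) is falsified — contradiction.
Both cases fail, so the formula is unsatisfiable.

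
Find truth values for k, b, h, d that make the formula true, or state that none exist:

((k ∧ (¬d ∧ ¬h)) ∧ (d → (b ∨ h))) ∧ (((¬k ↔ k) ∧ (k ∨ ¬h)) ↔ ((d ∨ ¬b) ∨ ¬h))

Case h = True: the conjunct ¬h is False.
Case h = False: the formula simplifies to ((k ∧ ¬d) ∧ (d → b)) ∧ (¬k ↔ k).
  k = True: the conjunct ¬k ↔ k becomes ¬True ↔ True = False.
  k = False: the conjunct k is False.
Both cases fail — unsatisfiable.

No satisfying assignment exists.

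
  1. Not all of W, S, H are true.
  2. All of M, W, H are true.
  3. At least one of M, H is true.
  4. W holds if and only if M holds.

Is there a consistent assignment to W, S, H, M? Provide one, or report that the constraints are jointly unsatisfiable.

W: True, S: False, H: True, M: True

  (1) {W, S, H}: 2/3 true — not all ✓
  (2) {M, W, H}: all 3 true ✓
  (3) {M, H}: 2 true — at least one ✓
  (4) W=T, M=T — same ✓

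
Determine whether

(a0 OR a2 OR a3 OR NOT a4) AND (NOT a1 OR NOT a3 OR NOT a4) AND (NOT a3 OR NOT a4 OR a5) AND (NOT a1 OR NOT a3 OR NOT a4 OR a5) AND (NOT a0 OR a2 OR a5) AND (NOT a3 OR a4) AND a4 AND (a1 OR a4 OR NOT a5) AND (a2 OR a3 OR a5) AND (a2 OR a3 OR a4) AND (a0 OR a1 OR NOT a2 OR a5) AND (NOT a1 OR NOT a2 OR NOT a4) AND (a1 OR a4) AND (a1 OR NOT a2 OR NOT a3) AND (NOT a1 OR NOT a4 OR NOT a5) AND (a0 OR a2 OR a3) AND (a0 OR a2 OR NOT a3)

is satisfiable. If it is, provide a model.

Unit clause (a4) forces a4 = True.
Set a0 = True.
Try a1 = True:
  (NOT a1 OR NOT a3 OR NOT a4) forces a3 = False.
  (NOT a1 OR NOT a2 OR NOT a4) forces a2 = False.
  (NOT a0 OR a2 OR a5) forces a5 = True.
  clause (NOT a1 OR NOT a4 OR NOT a5) is falsified — backtrack.
So a1 = False.
Set a2 = False.
  then (NOT a0 OR a2 OR a5) forces a5 = True.
Set a3 = False.
All clauses satisfied.

a0=T; a1=F; a2=F; a3=F; a4=T; a5=T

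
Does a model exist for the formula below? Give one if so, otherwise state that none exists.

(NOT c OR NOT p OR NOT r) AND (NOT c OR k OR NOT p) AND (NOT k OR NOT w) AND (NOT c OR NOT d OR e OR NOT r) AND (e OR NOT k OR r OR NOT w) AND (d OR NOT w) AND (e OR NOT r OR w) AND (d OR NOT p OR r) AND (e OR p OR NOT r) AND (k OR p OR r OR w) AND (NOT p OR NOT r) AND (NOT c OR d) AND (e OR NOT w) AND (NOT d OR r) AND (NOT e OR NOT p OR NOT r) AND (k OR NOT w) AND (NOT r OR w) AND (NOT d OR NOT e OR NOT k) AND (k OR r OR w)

p = False, d = False, w = False, c = False, r = False, e = True, k = True

Try p = True:
  (NOT p OR NOT r) forces r = False.
  (d OR NOT p OR r) forces d = True.
  clause (NOT d OR r) is falsified — backtrack.
So p = False.
Try d = True:
  (NOT d OR r) forces r = True.
  (e OR p OR NOT r) forces e = True.
  (NOT r OR w) forces w = True.
  (NOT k OR NOT w) forces k = False.
  clause (k OR NOT w) is falsified — backtrack.
So d = False.
  then (d OR NOT w) forces w = False.
  then (NOT c OR d) forces c = False.
  then (NOT r OR w) forces r = False.
  then (k OR r OR w) forces k = True.
Set e = True.
All clauses satisfied.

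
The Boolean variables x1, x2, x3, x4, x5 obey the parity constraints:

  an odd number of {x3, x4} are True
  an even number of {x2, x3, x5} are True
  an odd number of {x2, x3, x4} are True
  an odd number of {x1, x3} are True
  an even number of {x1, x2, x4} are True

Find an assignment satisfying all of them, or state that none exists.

x1=F; x2=F; x3=T; x4=F; x5=T

{x3, x4}: 1 true → odd ✓
{x2, x3, x5}: 2 true → even ✓
{x2, x3, x4}: 1 true → odd ✓
{x1, x3}: 1 true → odd ✓
{x1, x2, x4}: 0 true → even ✓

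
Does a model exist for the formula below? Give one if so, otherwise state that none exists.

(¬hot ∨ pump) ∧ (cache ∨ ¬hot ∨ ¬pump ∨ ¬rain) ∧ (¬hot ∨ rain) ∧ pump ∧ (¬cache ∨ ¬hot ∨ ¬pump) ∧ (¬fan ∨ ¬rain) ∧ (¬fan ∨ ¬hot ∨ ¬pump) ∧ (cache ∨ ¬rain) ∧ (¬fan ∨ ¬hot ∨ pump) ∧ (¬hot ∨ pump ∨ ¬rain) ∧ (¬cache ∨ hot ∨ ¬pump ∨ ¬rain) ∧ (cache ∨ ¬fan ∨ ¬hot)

hot=F, cache=T, rain=F, fan=T, pump=T

Unit clause (pump) forces pump = True.
Try hot = True:
  (¬hot ∨ rain) forces rain = True.
  (cache ∨ ¬hot ∨ ¬pump ∨ ¬rain) forces cache = True.
  clause (¬cache ∨ ¬hot ∨ ¬pump) is falsified — backtrack.
So hot = False.
Set cache = True.
  then (¬cache ∨ hot ∨ ¬pump ∨ ¬rain) forces rain = False.
Set fan = True.
All clauses satisfied.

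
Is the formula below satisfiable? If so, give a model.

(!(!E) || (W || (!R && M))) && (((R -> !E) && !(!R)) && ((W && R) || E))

M=T, E=F, W=T, R=T

  !(!E) || (W || (!R && M)) = True
    !(!E) = False
      !E = True
    W || (!R && M) = True
      !R && M = False
        !R = False
  ((R -> !E) && !(!R)) && ((W && R) || E) = True
    (R -> !E) && !(!R) = True
      R -> !E = True
        !E = True
      !(!R) = True
        !R = False
    (W && R) || E = True
      W && R = True
Both conjuncts True, so the formula holds.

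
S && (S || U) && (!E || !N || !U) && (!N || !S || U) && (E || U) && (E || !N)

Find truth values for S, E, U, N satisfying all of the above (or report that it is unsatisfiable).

Unit clause (S) forces S = True.
Set E = True.
Set U = False.
  then (!N || !S || U) forces N = False.
Check each clause:
  (S): S holds.
  (S || U): S holds.
  (!E || !N || !U): !N holds.
  (!N || !S || U): !N holds.
  (E || U): E holds.
  (E || !N): E holds.
All clauses satisfied.

S: True; E: True; U: False; N: False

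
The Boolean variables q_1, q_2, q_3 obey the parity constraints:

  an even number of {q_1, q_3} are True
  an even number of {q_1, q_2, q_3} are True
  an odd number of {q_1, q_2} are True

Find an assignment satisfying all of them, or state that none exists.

q_1=T, q_2=F, q_3=T

{q_1, q_3}: 2 true → even ✓
{q_1, q_2, q_3}: 2 true → even ✓
{q_1, q_2}: 1 true → odd ✓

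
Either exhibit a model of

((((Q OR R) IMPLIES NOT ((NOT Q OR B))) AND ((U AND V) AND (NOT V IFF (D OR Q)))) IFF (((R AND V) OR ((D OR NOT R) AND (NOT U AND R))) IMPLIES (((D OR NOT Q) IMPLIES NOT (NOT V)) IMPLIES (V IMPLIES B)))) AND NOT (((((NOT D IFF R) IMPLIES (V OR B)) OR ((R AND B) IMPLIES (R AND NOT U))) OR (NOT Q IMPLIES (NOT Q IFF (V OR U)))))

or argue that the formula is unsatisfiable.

The conjunct NOT (((((NOT D IFF R) IMPLIES (V OR B)) OR ((R AND B) IMPLIES (R AND NOT U))) OR (NOT Q IMPLIES (NOT Q IFF (V OR U))))) is unsatisfiable on its own:
  B = True: this becomes NOT ((True OR (NOT Q IMPLIES (NOT Q IFF (V OR U))))) = False.
  B = False: this becomes NOT ((True OR (NOT Q IMPLIES (NOT Q IFF (V OR U))))) = False.
So the whole conjunction is unsatisfiable.

The formula is unsatisfiable.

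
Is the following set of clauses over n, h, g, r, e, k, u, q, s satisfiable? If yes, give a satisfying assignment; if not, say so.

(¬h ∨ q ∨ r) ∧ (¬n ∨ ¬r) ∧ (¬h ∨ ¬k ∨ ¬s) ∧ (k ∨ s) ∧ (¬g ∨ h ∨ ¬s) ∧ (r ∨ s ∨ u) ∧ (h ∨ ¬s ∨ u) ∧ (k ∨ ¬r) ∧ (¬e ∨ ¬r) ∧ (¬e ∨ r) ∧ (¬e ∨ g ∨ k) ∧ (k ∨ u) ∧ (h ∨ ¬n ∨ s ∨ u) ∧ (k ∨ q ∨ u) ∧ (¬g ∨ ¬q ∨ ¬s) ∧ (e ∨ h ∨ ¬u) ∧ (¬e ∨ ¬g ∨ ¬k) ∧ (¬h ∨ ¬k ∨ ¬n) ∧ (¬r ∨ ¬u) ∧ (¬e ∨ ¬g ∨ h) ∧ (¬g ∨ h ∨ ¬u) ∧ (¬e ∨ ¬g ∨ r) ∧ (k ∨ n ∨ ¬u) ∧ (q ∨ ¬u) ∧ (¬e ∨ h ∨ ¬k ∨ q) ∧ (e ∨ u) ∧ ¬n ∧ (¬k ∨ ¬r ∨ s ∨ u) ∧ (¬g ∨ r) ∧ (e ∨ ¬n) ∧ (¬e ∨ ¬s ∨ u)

n = False, h = True, g = False, r = False, e = False, k = True, u = True, q = True, s = False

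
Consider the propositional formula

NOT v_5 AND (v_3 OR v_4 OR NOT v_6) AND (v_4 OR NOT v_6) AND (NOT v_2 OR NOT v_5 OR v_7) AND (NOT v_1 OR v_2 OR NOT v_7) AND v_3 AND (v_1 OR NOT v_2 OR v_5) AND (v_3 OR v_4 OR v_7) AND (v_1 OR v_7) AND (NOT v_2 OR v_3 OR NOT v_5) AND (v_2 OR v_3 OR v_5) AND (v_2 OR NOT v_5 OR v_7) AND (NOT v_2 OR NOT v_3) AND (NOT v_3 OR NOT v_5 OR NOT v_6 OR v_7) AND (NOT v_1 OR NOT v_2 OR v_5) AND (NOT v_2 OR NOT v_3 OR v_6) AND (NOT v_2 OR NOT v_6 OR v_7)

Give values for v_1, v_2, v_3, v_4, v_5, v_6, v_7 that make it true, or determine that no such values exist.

Unit clause (NOT v_5) forces v_5 = False.
Unit clause (v_3) forces v_3 = True.
In (NOT v_2 OR NOT v_3) only NOT v_2 is left, so v_2 = False.
Set v_1 = False.
  then (v_1 OR v_7) forces v_7 = True.
Set v_4 = True.
Set v_6 = False.
All clauses satisfied.

v_1 = False, v_2 = False, v_3 = True, v_4 = True, v_5 = False, v_6 = False, v_7 = True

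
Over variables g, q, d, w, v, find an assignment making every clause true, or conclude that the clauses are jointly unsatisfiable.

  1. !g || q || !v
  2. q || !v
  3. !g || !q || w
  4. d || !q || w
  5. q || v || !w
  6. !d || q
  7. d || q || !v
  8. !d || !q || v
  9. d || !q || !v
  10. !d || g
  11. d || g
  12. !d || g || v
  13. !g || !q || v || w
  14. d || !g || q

g=T, q=T, d=T, w=T, v=T

Try g = False:
  (!d || g) forces d = False.
  clause (d || g) is falsified — backtrack.
So g = True.
Set q = True.
  then (!g || !q || w) forces w = True.
Set d = True.
  then (!d || !q || v) forces v = True.
All clauses satisfied.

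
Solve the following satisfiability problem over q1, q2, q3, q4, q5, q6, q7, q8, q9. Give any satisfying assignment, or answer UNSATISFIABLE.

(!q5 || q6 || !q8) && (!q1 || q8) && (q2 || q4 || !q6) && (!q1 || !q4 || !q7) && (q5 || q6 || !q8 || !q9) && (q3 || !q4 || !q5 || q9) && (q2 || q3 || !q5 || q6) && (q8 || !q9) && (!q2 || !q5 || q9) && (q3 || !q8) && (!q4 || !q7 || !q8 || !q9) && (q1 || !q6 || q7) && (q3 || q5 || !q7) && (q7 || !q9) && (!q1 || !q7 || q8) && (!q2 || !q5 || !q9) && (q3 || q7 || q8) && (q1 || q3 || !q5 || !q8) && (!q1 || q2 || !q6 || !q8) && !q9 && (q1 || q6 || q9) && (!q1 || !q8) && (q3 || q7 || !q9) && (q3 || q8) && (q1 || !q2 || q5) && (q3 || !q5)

Unit clause (!q9) forces q9 = False.
Set q1 = False.
  then (q1 || q6 || q9) forces q6 = True.
  then (q1 || !q6 || q7) forces q7 = True.
Set q2 = False.
  then (q2 || q4 || !q6) forces q4 = True.
Try q3 = False:
  (q3 || !q4 || !q5 || q9) forces q5 = False.
  clause (q3 || q5 || !q7) is falsified — backtrack.
So q3 = True.
Set q5 = True.
Set q8 = False.
All clauses satisfied.

q1 = False, q2 = False, q3 = True, q4 = True, q5 = True, q6 = True, q7 = True, q8 = False, q9 = False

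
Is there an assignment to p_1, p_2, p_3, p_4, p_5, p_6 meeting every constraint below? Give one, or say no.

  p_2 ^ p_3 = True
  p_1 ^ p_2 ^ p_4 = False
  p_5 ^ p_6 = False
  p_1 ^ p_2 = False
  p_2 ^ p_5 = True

p_1 = True; p_2 = True; p_3 = False; p_4 = False; p_5 = False; p_6 = False

p_2 ^ p_3 = T ^ F = True ✓
p_1 ^ p_2 ^ p_4 = T ^ T ^ F = False ✓
p_5 ^ p_6 = F ^ F = False ✓
p_1 ^ p_2 = T ^ T = False ✓
p_2 ^ p_5 = T ^ F = True ✓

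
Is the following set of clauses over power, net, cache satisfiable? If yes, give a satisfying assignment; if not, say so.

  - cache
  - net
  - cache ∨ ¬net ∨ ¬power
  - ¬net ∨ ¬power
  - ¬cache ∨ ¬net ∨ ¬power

power = False, net = True, cache = True

Unit clause (cache) forces cache = True.
Unit clause (net) forces net = True.
In (¬net ∨ ¬power) only ¬power is left, so power = False.
All clauses satisfied.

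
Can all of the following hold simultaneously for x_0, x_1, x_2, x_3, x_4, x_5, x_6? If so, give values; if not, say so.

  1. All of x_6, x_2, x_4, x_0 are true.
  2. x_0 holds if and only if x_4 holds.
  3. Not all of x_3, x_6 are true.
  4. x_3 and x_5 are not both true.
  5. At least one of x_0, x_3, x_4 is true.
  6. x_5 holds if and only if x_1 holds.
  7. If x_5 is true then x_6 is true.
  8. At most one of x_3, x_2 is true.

x_0: True, x_1: True, x_2: True, x_3: False, x_4: True, x_5: True, x_6: True

  (1) {x_6, x_2, x_4, x_0}: all 4 true ✓
  (2) x_0=T, x_4=T — same ✓
  (3) {x_3, x_6}: 1/2 true — not all ✓
  (4) x_3=F, x_5=T — not both ✓
  (5) {x_0, x_3, x_4}: 2 true — at least one ✓
  (6) x_5=T, x_1=T — same ✓
  (7) x_5=T ⇒ x_6: T ✓
  (8) {x_3, x_2}: 1 true — at most one ✓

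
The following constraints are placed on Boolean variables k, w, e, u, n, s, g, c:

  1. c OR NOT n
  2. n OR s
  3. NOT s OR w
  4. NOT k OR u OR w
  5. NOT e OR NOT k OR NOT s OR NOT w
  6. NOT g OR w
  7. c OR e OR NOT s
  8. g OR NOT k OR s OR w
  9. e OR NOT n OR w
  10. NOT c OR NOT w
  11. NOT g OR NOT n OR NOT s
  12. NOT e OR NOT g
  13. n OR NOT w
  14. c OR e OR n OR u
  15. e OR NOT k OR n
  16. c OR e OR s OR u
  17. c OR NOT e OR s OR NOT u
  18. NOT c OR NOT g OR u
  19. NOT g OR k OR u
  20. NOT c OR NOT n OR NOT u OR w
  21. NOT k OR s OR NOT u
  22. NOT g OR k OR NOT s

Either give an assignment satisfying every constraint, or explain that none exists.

k: False; w: False; e: True; u: False; n: True; s: False; g: False; c: True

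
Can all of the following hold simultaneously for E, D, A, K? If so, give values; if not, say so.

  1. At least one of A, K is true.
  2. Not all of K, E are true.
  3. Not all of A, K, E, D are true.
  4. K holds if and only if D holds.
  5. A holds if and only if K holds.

E = False; D = True; A = True; K = True

  (1) {A, K}: 2 true — at least one ✓
  (2) {K, E}: 1/2 true — not all ✓
  (3) {A, K, E, D}: 3/4 true — not all ✓
  (4) K=T, D=T — same ✓
  (5) A=T, K=T — same ✓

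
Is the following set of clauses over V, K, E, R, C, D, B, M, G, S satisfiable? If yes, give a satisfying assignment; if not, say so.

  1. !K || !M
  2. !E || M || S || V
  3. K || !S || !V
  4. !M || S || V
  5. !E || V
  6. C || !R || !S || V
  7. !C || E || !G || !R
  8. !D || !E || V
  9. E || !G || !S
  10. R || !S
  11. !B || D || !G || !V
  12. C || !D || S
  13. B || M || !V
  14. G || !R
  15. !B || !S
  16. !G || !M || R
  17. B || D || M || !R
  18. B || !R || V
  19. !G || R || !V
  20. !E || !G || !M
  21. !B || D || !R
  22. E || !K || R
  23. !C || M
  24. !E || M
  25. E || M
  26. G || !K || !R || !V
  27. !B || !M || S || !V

V=T, K=F, E=T, R=F, C=F, D=F, B=F, M=T, G=F, S=F

Set V = True.
Set K = False.
  then (K || !S || !V) forces S = False.
Set E = True.
  then (!E || M) forces M = True.
  then (!B || !M || S || !V) forces B = False.
  then (!E || !G || !M) forces G = False.
  then (G || !R) forces R = False.
Set C = False.
  then (C || !D || S) forces D = False.
All clauses satisfied.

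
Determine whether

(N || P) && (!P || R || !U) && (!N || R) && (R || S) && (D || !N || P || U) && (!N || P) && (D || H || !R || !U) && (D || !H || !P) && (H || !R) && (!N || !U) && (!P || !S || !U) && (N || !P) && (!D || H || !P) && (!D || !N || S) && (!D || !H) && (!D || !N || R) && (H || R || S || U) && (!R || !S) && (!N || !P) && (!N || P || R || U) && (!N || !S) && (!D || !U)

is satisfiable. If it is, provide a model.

Case P = True:
  (N || !P) forces N = True.
  Clause (!N || !P) is falsified — contradiction.
Case P = False:
  (N || P) forces N = True.
  Clause (!N || P) is falsified — contradiction.
Both cases fail, so the formula is unsatisfiable.

No satisfying assignment exists.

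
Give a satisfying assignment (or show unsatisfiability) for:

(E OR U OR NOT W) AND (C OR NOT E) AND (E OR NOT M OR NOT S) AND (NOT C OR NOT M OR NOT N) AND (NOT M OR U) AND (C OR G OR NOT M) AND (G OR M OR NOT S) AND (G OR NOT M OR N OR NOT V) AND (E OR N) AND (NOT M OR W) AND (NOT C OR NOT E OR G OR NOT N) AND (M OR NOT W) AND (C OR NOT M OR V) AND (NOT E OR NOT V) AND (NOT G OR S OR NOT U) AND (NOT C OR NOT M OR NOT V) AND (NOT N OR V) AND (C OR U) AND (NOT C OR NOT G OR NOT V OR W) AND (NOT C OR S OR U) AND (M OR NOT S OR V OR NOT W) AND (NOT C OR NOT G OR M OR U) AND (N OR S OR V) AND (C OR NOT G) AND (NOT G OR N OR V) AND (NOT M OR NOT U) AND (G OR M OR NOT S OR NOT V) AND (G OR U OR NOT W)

N=T; W=F; S=F; M=F; C=F; V=T; E=F; G=F; U=T

Set N = True.
  then (NOT N OR V) forces V = True.
  then (NOT E OR NOT V) forces E = False.
Try W = True:
  (E OR U OR NOT W) forces U = True.
  (M OR NOT W) forces M = True.
  clause (NOT M OR NOT U) is falsified — backtrack.
So W = False.
  then (NOT M OR W) forces M = False.
Set S = False.
Set C = False.
  then (C OR U) forces U = True.
  then (C OR NOT G) forces G = False.
All clauses satisfied.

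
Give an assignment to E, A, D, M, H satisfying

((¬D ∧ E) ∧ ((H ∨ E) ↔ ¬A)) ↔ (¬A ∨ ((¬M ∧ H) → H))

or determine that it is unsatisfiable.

E = True; A = False; D = False; M = True; H = True

  ((¬D ∧ E) ∧ ((H ∨ E) ↔ ¬A)) ↔ (¬A ∨ ((¬M ∧ H) → H)) = True
    (¬D ∧ E) ∧ ((H ∨ E) ↔ ¬A) = True
      ¬D ∧ E = True
        ¬D = True
      (H ∨ E) ↔ ¬A = True
        H ∨ E = True
        ¬A = True
    ¬A ∨ ((¬M ∧ H) → H) = True
      ¬A = True
      (¬M ∧ H) → H = True
        ¬M ∧ H = False
          ¬M = False
The formula evaluates to True.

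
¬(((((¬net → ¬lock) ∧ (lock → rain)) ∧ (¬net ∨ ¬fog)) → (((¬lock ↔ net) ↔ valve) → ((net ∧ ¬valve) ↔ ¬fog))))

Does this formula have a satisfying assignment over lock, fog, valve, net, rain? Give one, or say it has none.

lock: False; fog: False; valve: False; net: False; rain: True

  ¬(((((¬net → ¬lock) ∧ (lock → rain)) ∧ (¬net ∨ ¬fog)) → (((¬lock ↔ net) ↔ valve) → ((net ∧ ¬valve) ↔ ¬fog)))) = True
    (((¬net → ¬lock) ∧ (lock → rain)) ∧ (¬net ∨ ¬fog)) → (((¬lock ↔ net) ↔ valve) → ((net ∧ ¬valve) ↔ ¬fog)) = False
      ((¬net → ¬lock) ∧ (lock → rain)) ∧ (¬net ∨ ¬fog) = True
        (¬net → ¬lock) ∧ (lock → rain) = True
          ¬net → ¬lock = True
            ¬net = True
            ¬lock = True
          lock → rain = True
        ¬net ∨ ¬fog = True
          ¬net = True
          ¬fog = True
      ((¬lock ↔ net) ↔ valve) → ((net ∧ ¬valve) ↔ ¬fog) = False
        (¬lock ↔ net) ↔ valve = True
          ¬lock ↔ net = False
            ¬lock = True
        (net ∧ ¬valve) ↔ ¬fog = False
          net ∧ ¬valve = False
            ¬valve = True
          ¬fog = True
The formula evaluates to True.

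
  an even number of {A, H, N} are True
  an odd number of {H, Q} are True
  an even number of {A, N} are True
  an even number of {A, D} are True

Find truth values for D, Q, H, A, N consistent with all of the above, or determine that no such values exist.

D=T, Q=T, H=F, A=T, N=T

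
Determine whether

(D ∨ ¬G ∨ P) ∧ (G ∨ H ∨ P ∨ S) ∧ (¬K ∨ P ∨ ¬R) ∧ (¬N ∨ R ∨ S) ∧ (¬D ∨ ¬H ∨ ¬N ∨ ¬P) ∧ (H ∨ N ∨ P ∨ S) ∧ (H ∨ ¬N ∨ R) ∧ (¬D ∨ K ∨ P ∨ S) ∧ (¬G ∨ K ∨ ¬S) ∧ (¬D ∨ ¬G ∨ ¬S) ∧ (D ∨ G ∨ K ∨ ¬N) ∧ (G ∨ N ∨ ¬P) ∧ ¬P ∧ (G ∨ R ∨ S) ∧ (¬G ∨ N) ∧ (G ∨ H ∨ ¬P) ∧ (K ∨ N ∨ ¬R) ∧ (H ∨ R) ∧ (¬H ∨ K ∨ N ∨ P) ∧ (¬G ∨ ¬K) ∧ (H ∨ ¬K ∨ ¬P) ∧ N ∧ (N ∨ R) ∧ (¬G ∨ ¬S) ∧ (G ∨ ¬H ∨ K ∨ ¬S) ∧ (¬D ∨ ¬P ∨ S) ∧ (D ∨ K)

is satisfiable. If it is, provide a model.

Unit clause (¬P) forces P = False.
Unit clause (N) forces N = True.
Set D = False.
  then (D ∨ ¬G ∨ P) forces G = False.
  then (D ∨ G ∨ K ∨ ¬N) forces K = True.
  then (¬K ∨ P ∨ ¬R) forces R = False.
  then (¬N ∨ R ∨ S) forces S = True.
  then (H ∨ ¬N ∨ R) forces H = True.
All clauses satisfied.

D = False, P = False, G = False, K = True, R = False, N = True, H = True, S = True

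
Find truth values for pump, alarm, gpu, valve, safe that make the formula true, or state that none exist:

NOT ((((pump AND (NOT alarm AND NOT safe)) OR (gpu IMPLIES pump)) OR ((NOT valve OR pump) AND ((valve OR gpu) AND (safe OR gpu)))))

pump=F, alarm=T, gpu=T, valve=T, safe=T

  NOT ((((pump AND (NOT alarm AND NOT safe)) OR (gpu IMPLIES pump)) OR ((NOT valve OR pump) AND ((valve OR gpu) AND (safe OR gpu))))) = True
    ((pump AND (NOT alarm AND NOT safe)) OR (gpu IMPLIES pump)) OR ((NOT valve OR pump) AND ((valve OR gpu) AND (safe OR gpu))) = False
      (pump AND (NOT alarm AND NOT safe)) OR (gpu IMPLIES pump) = False
        pump AND (NOT alarm AND NOT safe) = False
          NOT alarm AND NOT safe = False
            NOT alarm = False
            NOT safe = False
        gpu IMPLIES pump = False
      (NOT valve OR pump) AND ((valve OR gpu) AND (safe OR gpu)) = False
        NOT valve OR pump = False
          NOT valve = False
        (valve OR gpu) AND (safe OR gpu) = True
          valve OR gpu = True
          safe OR gpu = True
The formula evaluates to True.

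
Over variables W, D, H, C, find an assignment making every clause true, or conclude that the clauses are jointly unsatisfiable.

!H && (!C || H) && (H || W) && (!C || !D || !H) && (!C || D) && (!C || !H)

Unit clause (!H) forces H = False.
In (!C || H) only !C is left, so C = False.
In (H || W) only W is left, so W = True.
Set D = False.
Check each clause:
  (!H): !H holds.
  (!C || H): !C holds.
  (H || W): W holds.
  (!C || !D || !H): !C holds.
  (!C || D): !C holds.
  (!C || !H): !C holds.
All clauses satisfied.

W = True; D = False; H = False; C = False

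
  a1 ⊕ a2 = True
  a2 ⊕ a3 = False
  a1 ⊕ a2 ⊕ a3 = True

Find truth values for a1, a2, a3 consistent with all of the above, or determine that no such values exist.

a1 = True, a2 = False, a3 = False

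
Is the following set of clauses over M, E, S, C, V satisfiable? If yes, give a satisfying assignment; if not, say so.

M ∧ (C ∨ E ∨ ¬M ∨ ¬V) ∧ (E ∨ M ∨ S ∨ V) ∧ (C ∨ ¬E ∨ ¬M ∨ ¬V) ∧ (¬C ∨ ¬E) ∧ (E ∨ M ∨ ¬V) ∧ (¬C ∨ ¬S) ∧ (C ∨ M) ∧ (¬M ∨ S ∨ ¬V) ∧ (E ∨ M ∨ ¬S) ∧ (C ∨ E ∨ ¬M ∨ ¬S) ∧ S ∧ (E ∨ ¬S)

Unit clause (M) forces M = True.
Unit clause (S) forces S = True.
In (E ∨ ¬S) only E is left, so E = True.
In (¬C ∨ ¬E) only ¬C is left, so C = False.
In (C ∨ ¬E ∨ ¬M ∨ ¬V) only ¬V is left, so V = False.
All clauses satisfied.

M = True, E = True, S = True, C = False, V = False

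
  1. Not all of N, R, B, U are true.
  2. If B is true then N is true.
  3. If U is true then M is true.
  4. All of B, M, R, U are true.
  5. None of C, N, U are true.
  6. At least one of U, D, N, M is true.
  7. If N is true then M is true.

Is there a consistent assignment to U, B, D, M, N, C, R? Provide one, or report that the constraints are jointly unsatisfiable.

Case U = True:
  Constraint (5) is violated (U=T) — contradiction.
Case U = False:
  Constraint (4) is violated (U=F) — contradiction.
Both cases fail — unsatisfiable.

Unsatisfiable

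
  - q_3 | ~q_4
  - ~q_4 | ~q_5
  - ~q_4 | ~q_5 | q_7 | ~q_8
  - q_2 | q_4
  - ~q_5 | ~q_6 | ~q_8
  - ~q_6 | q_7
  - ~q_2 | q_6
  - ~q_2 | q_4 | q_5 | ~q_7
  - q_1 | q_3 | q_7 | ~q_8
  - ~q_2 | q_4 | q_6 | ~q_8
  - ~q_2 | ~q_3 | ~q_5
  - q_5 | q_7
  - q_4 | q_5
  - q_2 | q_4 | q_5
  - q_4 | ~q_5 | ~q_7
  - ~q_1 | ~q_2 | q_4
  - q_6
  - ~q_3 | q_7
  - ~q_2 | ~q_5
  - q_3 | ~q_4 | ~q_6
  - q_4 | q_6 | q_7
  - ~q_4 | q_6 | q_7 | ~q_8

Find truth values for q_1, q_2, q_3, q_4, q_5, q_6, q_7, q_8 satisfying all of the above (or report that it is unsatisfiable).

q_1 = True; q_2 = True; q_3 = True; q_4 = True; q_5 = False; q_6 = True; q_7 = True; q_8 = True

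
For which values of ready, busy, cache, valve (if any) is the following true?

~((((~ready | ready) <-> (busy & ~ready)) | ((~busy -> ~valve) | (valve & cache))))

ready = True, busy = False, cache = False, valve = True

  ~((((~ready | ready) <-> (busy & ~ready)) | ((~busy -> ~valve) | (valve & cache)))) = True
    ((~ready | ready) <-> (busy & ~ready)) | ((~busy -> ~valve) | (valve & cache)) = False
      (~ready | ready) <-> (busy & ~ready) = False
        ~ready | ready = True
          ~ready = False
        busy & ~ready = False
          ~ready = False
      (~busy -> ~valve) | (valve & cache) = False
        ~busy -> ~valve = False
          ~busy = True
          ~valve = False
        valve & cache = False
The formula evaluates to True.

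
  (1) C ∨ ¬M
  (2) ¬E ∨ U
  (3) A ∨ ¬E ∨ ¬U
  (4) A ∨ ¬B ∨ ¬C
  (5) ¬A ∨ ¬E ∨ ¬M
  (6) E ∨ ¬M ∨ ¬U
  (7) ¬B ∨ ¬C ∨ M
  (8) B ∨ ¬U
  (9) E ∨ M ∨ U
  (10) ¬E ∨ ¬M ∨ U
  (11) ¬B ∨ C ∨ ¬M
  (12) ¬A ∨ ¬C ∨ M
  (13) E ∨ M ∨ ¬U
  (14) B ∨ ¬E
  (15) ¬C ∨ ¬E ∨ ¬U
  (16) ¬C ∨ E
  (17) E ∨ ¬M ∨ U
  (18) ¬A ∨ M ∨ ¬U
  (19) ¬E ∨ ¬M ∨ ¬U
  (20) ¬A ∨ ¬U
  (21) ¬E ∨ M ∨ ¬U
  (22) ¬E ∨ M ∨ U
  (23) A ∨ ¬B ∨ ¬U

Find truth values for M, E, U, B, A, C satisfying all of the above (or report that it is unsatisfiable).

Unsatisfiable

Case U = True:
  (B ∨ ¬U) forces B = True.
  (¬A ∨ ¬U) forces A = False.
  Clause (A ∨ ¬B ∨ ¬U) is falsified — contradiction.
Case U = False:
  (¬E ∨ U) forces E = False.
  (E ∨ M ∨ U) forces M = True.
  Clause (E ∨ ¬M ∨ U) is falsified — contradiction.
Both cases fail, so the formula is unsatisfiable.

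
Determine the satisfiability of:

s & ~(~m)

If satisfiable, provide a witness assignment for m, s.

m = True, s = True

  ~(~m) = True
    ~m = False
Both conjuncts True, so the formula holds.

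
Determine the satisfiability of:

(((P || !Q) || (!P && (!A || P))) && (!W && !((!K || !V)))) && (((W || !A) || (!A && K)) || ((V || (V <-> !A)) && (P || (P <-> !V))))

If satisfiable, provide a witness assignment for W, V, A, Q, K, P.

W: False, V: True, A: False, Q: True, K: True, P: False

  ((P || !Q) || (!P && (!A || P))) && (!W && !((!K || !V))) = True
    (P || !Q) || (!P && (!A || P)) = True
      P || !Q = False
        !Q = False
      !P && (!A || P) = True
        !P = True
        !A || P = True
          !A = True
    !W && !((!K || !V)) = True
      !W = True
      !((!K || !V)) = True
        !K || !V = False
          !K = False
          !V = False
  ((W || !A) || (!A && K)) || ((V || (V <-> !A)) && (P || (P <-> !V))) = True
    (W || !A) || (!A && K) = True
      W || !A = True
        !A = True
      !A && K = True
        !A = True
    (V || (V <-> !A)) && (P || (P <-> !V)) = True
      V || (V <-> !A) = True
        V <-> !A = True
          !A = True
      P || (P <-> !V) = True
        P <-> !V = True
          !V = False
Both conjuncts True, so the formula holds.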